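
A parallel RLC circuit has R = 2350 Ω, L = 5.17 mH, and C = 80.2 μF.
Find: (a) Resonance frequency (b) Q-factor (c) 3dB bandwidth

Step 1 — Resonance: ω₀ = 1/√(LC) = 1/√(0.00517·8.02e-05) = 1553 rad/s.
Step 2 — f₀ = ω₀/(2π) = 247.2 Hz.
Step 3 — Parallel Q: Q = R/(ω₀L) = 2350/(1553·0.00517) = 292.7.
Step 4 — Bandwidth: Δω = ω₀/Q = 5.306 rad/s; BW = Δω/(2π) = 0.8445 Hz.

(a) f₀ = 247.2 Hz  (b) Q = 292.7  (c) BW = 0.8445 Hz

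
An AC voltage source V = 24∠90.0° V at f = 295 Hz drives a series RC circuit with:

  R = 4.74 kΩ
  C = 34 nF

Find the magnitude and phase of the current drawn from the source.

Step 1 — Angular frequency: ω = 2π·f = 2π·295 = 1854 rad/s.
Step 2 — Component impedances:
  R: Z = R = 4740 Ω
  C: Z = 1/(jωC) = -j/(ω·C) = 0 - j1.587e+04 Ω
Step 3 — Series combination: Z_total = R + C = 4740 - j1.587e+04 Ω = 1.656e+04∠-73.4° Ω.
Step 4 — Source phasor: V = 24∠90.0° V = 0 + j24 V.
Step 5 — Ohm's law: I = V / Z_total = (0 + j24) / (4740 - j1.587e+04) = -0.001389 + j0.0004148 A.
Step 6 — Convert to polar: |I| = 0.001449 A, ∠I = 163.4°.

I = 0.001449∠163.4° A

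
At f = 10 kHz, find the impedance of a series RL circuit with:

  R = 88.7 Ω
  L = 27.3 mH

Step 1 — Angular frequency: ω = 2π·f = 2π·1e+04 = 6.283e+04 rad/s.
Step 2 — Component impedances:
  R: Z = R = 88.7 Ω
  L: Z = jωL = j·6.283e+04·0.0273 = 0 + j1715 Ω
Step 3 — Series combination: Z_total = R + L = 88.7 + j1715 Ω = 1718∠87.0° Ω.

Z = 88.7 + j1715 Ω = 1718∠87.0° Ω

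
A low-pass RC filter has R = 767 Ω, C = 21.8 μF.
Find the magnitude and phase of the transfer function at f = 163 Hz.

Step 1 — Angular frequency: ω = 2π·163 = 1024 rad/s.
Step 2 — Transfer function: H(jω) = 1/(1 + jωRC).
Step 3 — Denominator: 1 + jωRC = 1 + j·1024·767·2.18e-05 = 1 + j17.12.
Step 4 — H = 0.003398 - j0.0582.
Step 5 — Magnitude: |H| = 0.0583 (-24.7 dB); phase: φ = -86.7°.

|H| = 0.0583 (-24.7 dB), φ = -86.7°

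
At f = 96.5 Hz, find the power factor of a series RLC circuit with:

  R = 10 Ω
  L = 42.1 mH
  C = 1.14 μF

Step 1 — Angular frequency: ω = 2π·f = 2π·96.5 = 606.3 rad/s.
Step 2 — Component impedances:
  R: Z = R = 10 Ω
  L: Z = jωL = j·606.3·0.0421 = 0 + j25.53 Ω
  C: Z = 1/(jωC) = -j/(ω·C) = 0 - j1447 Ω
Step 3 — Series combination: Z_total = R + L + C = 10 - j1421 Ω = 1421∠-89.6° Ω.
Step 4 — Power factor: PF = cos(φ) = Re(Z)/|Z| = 10/1421.2 = 0.007036.
Step 5 — Type: Im(Z) = -1421 ⇒ leading (phase φ = -89.6°).

PF = 0.007036 (leading, φ = -89.6°)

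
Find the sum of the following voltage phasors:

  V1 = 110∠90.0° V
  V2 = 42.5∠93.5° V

Step 1 — Convert each phasor to rectangular form:
  V1 = 110·(cos(90.0°) + j·sin(90.0°)) = 0 + j110 V
  V2 = 42.5·(cos(93.5°) + j·sin(93.5°)) = -2.595 + j42.42 V
Step 2 — Sum components: V_total = -2.595 + j152.4 V.
Step 3 — Convert to polar: |V_total| = 152.4 V, ∠V_total = 91.0°.

V_total = 152.4∠91.0° V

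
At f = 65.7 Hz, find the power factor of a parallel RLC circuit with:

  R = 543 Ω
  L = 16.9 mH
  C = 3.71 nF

Step 1 — Angular frequency: ω = 2π·f = 2π·65.7 = 412.8 rad/s.
Step 2 — Component impedances:
  R: Z = R = 543 Ω
  L: Z = jωL = j·412.8·0.0169 = 0 + j6.976 Ω
  C: Z = 1/(jωC) = -j/(ω·C) = 0 - j6.53e+05 Ω
Step 3 — Parallel combination: 1/Z_total = 1/R + 1/L + 1/C; Z_total = 0.08962 + j6.975 Ω = 6.976∠89.3° Ω.
Step 4 — Power factor: PF = cos(φ) = Re(Z)/|Z| = 0.08962/6.976 = 0.01285.
Step 5 — Type: Im(Z) = 6.975 ⇒ lagging (phase φ = 89.3°).

PF = 0.01285 (lagging, φ = 89.3°)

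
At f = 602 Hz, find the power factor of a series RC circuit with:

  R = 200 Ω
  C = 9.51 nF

Step 1 — Angular frequency: ω = 2π·f = 2π·602 = 3782 rad/s.
Step 2 — Component impedances:
  R: Z = R = 200 Ω
  C: Z = 1/(jωC) = -j/(ω·C) = 0 - j2.78e+04 Ω
Step 3 — Series combination: Z_total = R + C = 200 - j2.78e+04 Ω = 2.78e+04∠-89.6° Ω.
Step 4 — Power factor: PF = cos(φ) = Re(Z)/|Z| = 200/2.78e+04 = 0.007194.
Step 5 — Type: Im(Z) = -2.78e+04 ⇒ leading (phase φ = -89.6°).

PF = 0.007194 (leading, φ = -89.6°)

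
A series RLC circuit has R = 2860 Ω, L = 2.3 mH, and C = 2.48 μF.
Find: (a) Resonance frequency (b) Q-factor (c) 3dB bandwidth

Step 1 — Resonance: ω₀ = 1/√(LC) = 1/√(0.0023·2.48e-06) = 1.324e+04 rad/s.
Step 2 — f₀ = ω₀/(2π) = 2107 Hz.
Step 3 — Series Q: Q = ω₀L/R = 1.324e+04·0.0023/2860 = 0.01065.
Step 4 — Bandwidth: Δω = ω₀/Q = 1.243e+06 rad/s; BW = Δω/(2π) = 1.979e+05 Hz.

(a) f₀ = 2107 Hz  (b) Q = 0.01065  (c) BW = 1.979e+05 Hz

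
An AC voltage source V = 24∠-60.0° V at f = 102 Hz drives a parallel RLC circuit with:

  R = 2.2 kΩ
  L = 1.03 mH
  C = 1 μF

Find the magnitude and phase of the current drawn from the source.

Step 1 — Angular frequency: ω = 2π·f = 2π·102 = 640.9 rad/s.
Step 2 — Component impedances:
  R: Z = R = 2200 Ω
  L: Z = jωL = j·640.9·0.00103 = 0 + j0.6601 Ω
  C: Z = 1/(jωC) = -j/(ω·C) = 0 - j1560 Ω
Step 3 — Parallel combination: 1/Z_total = 1/R + 1/L + 1/C; Z_total = 0.0001982 + j0.6604 Ω = 0.6604∠90.0° Ω.
Step 4 — Source phasor: V = 24∠-60.0° V = 12 - j20.78 V.
Step 5 — Ohm's law: I = V / Z_total = (12 - j20.78) / (0.0001982 + j0.6604) = -31.47 - j18.18 A.
Step 6 — Convert to polar: |I| = 36.34 A, ∠I = -150.0°.

I = 36.34∠-150.0° A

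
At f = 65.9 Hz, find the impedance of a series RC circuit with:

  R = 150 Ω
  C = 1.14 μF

Step 1 — Angular frequency: ω = 2π·f = 2π·65.9 = 414.1 rad/s.
Step 2 — Component impedances:
  R: Z = R = 150 Ω
  C: Z = 1/(jωC) = -j/(ω·C) = 0 - j2119 Ω
Step 3 — Series combination: Z_total = R + C = 150 - j2119 Ω = 2124∠-85.9° Ω.

Z = 150 - j2119 Ω = 2124∠-85.9° Ω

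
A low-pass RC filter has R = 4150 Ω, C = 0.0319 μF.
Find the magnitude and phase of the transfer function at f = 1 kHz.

Step 1 — Angular frequency: ω = 2π·1000 = 6283 rad/s.
Step 2 — Transfer function: H(jω) = 1/(1 + jωRC).
Step 3 — Denominator: 1 + jωRC = 1 + j·6283·4150·3.19e-08 = 1 + j0.8318.
Step 4 — H = 0.5911 - j0.4916.
Step 5 — Magnitude: |H| = 0.7688 (-2.3 dB); phase: φ = -39.8°.

|H| = 0.7688 (-2.3 dB), φ = -39.8°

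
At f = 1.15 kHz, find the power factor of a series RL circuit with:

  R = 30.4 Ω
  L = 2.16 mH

Step 1 — Angular frequency: ω = 2π·f = 2π·1150 = 7226 rad/s.
Step 2 — Component impedances:
  R: Z = R = 30.4 Ω
  L: Z = jωL = j·7226·0.00216 = 0 + j15.61 Ω
Step 3 — Series combination: Z_total = R + L = 30.4 + j15.61 Ω = 34.17∠27.2° Ω.
Step 4 — Power factor: PF = cos(φ) = Re(Z)/|Z| = 30.4/34.172 = 0.8896.
Step 5 — Type: Im(Z) = 15.61 ⇒ lagging (phase φ = 27.2°).

PF = 0.8896 (lagging, φ = 27.2°)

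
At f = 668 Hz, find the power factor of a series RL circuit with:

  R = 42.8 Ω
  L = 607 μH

Step 1 — Angular frequency: ω = 2π·f = 2π·668 = 4197 rad/s.
Step 2 — Component impedances:
  R: Z = R = 42.8 Ω
  L: Z = jωL = j·4197·0.000607 = 0 + j2.548 Ω
Step 3 — Series combination: Z_total = R + L = 42.8 + j2.548 Ω = 42.88∠3.4° Ω.
Step 4 — Power factor: PF = cos(φ) = Re(Z)/|Z| = 42.8/42.876 = 0.9982.
Step 5 — Type: Im(Z) = 2.548 ⇒ lagging (phase φ = 3.4°).

PF = 0.9982 (lagging, φ = 3.4°)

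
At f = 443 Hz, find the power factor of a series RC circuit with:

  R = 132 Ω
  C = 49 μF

Step 1 — Angular frequency: ω = 2π·f = 2π·443 = 2783 rad/s.
Step 2 — Component impedances:
  R: Z = R = 132 Ω
  C: Z = 1/(jωC) = -j/(ω·C) = 0 - j7.332 Ω
Step 3 — Series combination: Z_total = R + C = 132 - j7.332 Ω = 132.2∠-3.2° Ω.
Step 4 — Power factor: PF = cos(φ) = Re(Z)/|Z| = 132/132.2 = 0.9985.
Step 5 — Type: Im(Z) = -7.332 ⇒ leading (phase φ = -3.2°).

PF = 0.9985 (leading, φ = -3.2°)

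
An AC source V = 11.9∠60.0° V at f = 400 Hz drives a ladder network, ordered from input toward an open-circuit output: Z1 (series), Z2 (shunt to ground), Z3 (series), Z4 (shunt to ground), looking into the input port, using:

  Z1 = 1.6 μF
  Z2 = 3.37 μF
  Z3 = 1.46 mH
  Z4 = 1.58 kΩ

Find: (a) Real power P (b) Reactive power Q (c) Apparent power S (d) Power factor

Step 1 — Angular frequency: ω = 2π·f = 2π·400 = 2513 rad/s.
Step 2 — Component impedances:
  Z1: Z = 1/(jωC) = -j/(ω·C) = 0 - j248.7 Ω
  Z2: Z = 1/(jωC) = -j/(ω·C) = 0 - j118.1 Ω
  Z3: Z = jωL = j·2513·0.00146 = 0 + j3.669 Ω
  Z4: Z = R = 1580 Ω
Step 3 — Ladder network (open output): work backward from the far end, alternating series and parallel combinations. Z_in = 8.777 - j366.1 Ω = 366.2∠-88.6° Ω.
Step 4 — Source phasor: V = 11.9∠60.0° V = 5.95 + j10.31 V.
Step 5 — Current: I = V / Z = -0.02774 + j0.01692 A = 0.03249∠148.6° A.
Step 6 — Complex power: S = V·I* = 0.009267 - j0.3866 VA.
Step 7 — Real power: P = Re(S) = 0.009267 W.
Step 8 — Reactive power: Q = Im(S) = -0.3866 VAR.
Step 9 — Apparent power: |S| = 0.3867 VA.
Step 10 — Power factor: PF = P/|S| = 0.02397 (leading).

(a) P = 0.009267 W  (b) Q = -0.3866 VAR  (c) S = 0.3867 VA  (d) PF = 0.02397 (leading)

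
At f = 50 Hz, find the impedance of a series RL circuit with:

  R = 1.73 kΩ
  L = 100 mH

Step 1 — Angular frequency: ω = 2π·f = 2π·50 = 314.2 rad/s.
Step 2 — Component impedances:
  R: Z = R = 1730 Ω
  L: Z = jωL = j·314.2·0.1 = 0 + j31.42 Ω
Step 3 — Series combination: Z_total = R + L = 1730 + j31.42 Ω = 1730∠1.0° Ω.

Z = 1730 + j31.42 Ω = 1730∠1.0° Ω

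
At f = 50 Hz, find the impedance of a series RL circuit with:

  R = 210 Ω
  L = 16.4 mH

Step 1 — Angular frequency: ω = 2π·f = 2π·50 = 314.2 rad/s.
Step 2 — Component impedances:
  R: Z = R = 210 Ω
  L: Z = jωL = j·314.2·0.0164 = 0 + j5.152 Ω
Step 3 — Series combination: Z_total = R + L = 210 + j5.152 Ω = 210.1∠1.4° Ω.

Z = 210 + j5.152 Ω = 210.1∠1.4° Ω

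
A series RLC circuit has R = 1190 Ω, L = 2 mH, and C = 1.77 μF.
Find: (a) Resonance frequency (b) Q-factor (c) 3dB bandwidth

Step 1 — Resonance: ω₀ = 1/√(LC) = 1/√(0.002·1.77e-06) = 1.681e+04 rad/s.
Step 2 — f₀ = ω₀/(2π) = 2675 Hz.
Step 3 — Series Q: Q = ω₀L/R = 1.681e+04·0.002/1190 = 0.02825.
Step 4 — Bandwidth: Δω = ω₀/Q = 5.95e+05 rad/s; BW = Δω/(2π) = 9.47e+04 Hz.

(a) f₀ = 2675 Hz  (b) Q = 0.02825  (c) BW = 9.47e+04 Hz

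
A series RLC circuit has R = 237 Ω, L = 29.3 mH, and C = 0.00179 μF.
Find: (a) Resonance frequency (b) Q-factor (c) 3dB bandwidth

Step 1 — Resonance: ω₀ = 1/√(LC) = 1/√(0.0293·1.79e-09) = 1.381e+05 rad/s.
Step 2 — f₀ = ω₀/(2π) = 2.198e+04 Hz.
Step 3 — Series Q: Q = ω₀L/R = 1.381e+05·0.0293/237 = 17.07.
Step 4 — Bandwidth: Δω = ω₀/Q = 8089 rad/s; BW = Δω/(2π) = 1287 Hz.

(a) f₀ = 2.198e+04 Hz  (b) Q = 17.07  (c) BW = 1287 Hz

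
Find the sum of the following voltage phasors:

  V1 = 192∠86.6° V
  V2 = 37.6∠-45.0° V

Step 1 — Convert each phasor to rectangular form:
  V1 = 192·(cos(86.6°) + j·sin(86.6°)) = 11.39 + j191.7 V
  V2 = 37.6·(cos(-45.0°) + j·sin(-45.0°)) = 26.59 - j26.59 V
Step 2 — Sum components: V_total = 37.97 + j165.1 V.
Step 3 — Convert to polar: |V_total| = 169.4 V, ∠V_total = 77.0°.

V_total = 169.4∠77.0° V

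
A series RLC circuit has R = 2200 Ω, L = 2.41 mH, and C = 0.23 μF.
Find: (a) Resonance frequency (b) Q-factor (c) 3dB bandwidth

Step 1 — Resonance condition Im(Z)=0 gives ω₀ = 1/√(LC).
Step 2 — ω₀ = 1/√(0.00241·2.3e-07) = 4.247e+04 rad/s.
Step 3 — f₀ = ω₀/(2π) = 6760 Hz.
Step 4 — Series Q: Q = ω₀L/R = 4.247e+04·0.00241/2200 = 0.04653.
Step 5 — 3dB bandwidth: Δω = ω₀/Q = 9.129e+05 rad/s; BW = Δω/(2π) = 1.453e+05 Hz.

(a) f₀ = 6760 Hz  (b) Q = 0.04653  (c) BW = 1.453e+05 Hz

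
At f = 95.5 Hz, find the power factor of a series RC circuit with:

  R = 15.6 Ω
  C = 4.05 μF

Step 1 — Angular frequency: ω = 2π·f = 2π·95.5 = 600 rad/s.
Step 2 — Component impedances:
  R: Z = R = 15.6 Ω
  C: Z = 1/(jωC) = -j/(ω·C) = 0 - j411.5 Ω
Step 3 — Series combination: Z_total = R + C = 15.6 - j411.5 Ω = 411.8∠-87.8° Ω.
Step 4 — Power factor: PF = cos(φ) = Re(Z)/|Z| = 15.6/411.8 = 0.03788.
Step 5 — Type: Im(Z) = -411.5 ⇒ leading (phase φ = -87.8°).

PF = 0.03788 (leading, φ = -87.8°)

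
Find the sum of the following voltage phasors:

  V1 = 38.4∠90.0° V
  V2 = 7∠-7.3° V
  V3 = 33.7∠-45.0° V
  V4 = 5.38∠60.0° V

Step 1 — Convert each phasor to rectangular form:
  V1 = 38.4·(cos(90.0°) + j·sin(90.0°)) = 0 + j38.4 V
  V2 = 7·(cos(-7.3°) + j·sin(-7.3°)) = 6.943 - j0.8895 V
  V3 = 33.7·(cos(-45.0°) + j·sin(-45.0°)) = 23.83 - j23.83 V
  V4 = 5.38·(cos(60.0°) + j·sin(60.0°)) = 2.69 + j4.659 V
Step 2 — Sum components: V_total = 33.46 + j18.34 V.
Step 3 — Convert to polar: |V_total| = 38.16 V, ∠V_total = 28.7°.

V_total = 38.16∠28.7° V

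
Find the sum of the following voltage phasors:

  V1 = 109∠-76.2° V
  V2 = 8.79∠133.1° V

Step 1 — Convert each phasor to rectangular form:
  V1 = 109·(cos(-76.2°) + j·sin(-76.2°)) = 26 - j105.9 V
  V2 = 8.79·(cos(133.1°) + j·sin(133.1°)) = -6.006 + j6.418 V
Step 2 — Sum components: V_total = 19.99 - j99.44 V.
Step 3 — Convert to polar: |V_total| = 101.4 V, ∠V_total = -78.6°.

V_total = 101.4∠-78.6° V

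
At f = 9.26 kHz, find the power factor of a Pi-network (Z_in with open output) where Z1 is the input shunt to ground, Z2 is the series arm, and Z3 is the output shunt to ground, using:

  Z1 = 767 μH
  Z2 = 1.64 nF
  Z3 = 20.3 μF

Step 1 — Angular frequency: ω = 2π·f = 2π·9260 = 5.818e+04 rad/s.
Step 2 — Component impedances:
  Z1: Z = jωL = j·5.818e+04·0.000767 = 0 + j44.63 Ω
  Z2: Z = 1/(jωC) = -j/(ω·C) = 0 - j1.048e+04 Ω
  Z3: Z = 1/(jωC) = -j/(ω·C) = 0 - j0.8467 Ω
Step 3 — With open output, the series arm Z2 and the output shunt Z3 appear in series to ground: Z2 + Z3 = 0 - j1.048e+04 Ω.
Step 4 — Parallel with input shunt Z1: Z_in = Z1 || (Z2 + Z3) = 0 + j44.82 Ω = 44.82∠90.0° Ω.
Step 5 — Power factor: PF = cos(φ) = Re(Z)/|Z| = -0/44.82 = -0.
Step 6 — Type: Im(Z) = 44.82 ⇒ lagging (phase φ = 90.0°).

PF = -0 (lagging, φ = 90.0°)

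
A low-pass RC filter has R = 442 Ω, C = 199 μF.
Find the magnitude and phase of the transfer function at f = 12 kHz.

Step 1 — Angular frequency: ω = 2π·1.2e+04 = 7.54e+04 rad/s.
Step 2 — Transfer function: H(jω) = 1/(1 + jωRC).
Step 3 — Denominator: 1 + jωRC = 1 + j·7.54e+04·442·0.000199 = 1 + j6632.
Step 4 — H = 2.274e-08 - j0.0001508.
Step 5 — Magnitude: |H| = 0.0001508 (-76.4 dB); phase: φ = -90.0°.

|H| = 0.0001508 (-76.4 dB), φ = -90.0°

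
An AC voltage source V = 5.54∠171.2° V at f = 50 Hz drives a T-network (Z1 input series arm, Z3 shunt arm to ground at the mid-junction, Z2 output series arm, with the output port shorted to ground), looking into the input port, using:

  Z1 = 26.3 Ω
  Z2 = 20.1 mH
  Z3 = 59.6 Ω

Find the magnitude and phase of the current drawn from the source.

Step 1 — Angular frequency: ω = 2π·f = 2π·50 = 314.2 rad/s.
Step 2 — Component impedances:
  Z1: Z = R = 26.3 Ω
  Z2: Z = jωL = j·314.2·0.0201 = 0 + j6.315 Ω
  Z3: Z = R = 59.6 Ω
Step 3 — With the output port shorted to ground, the output series arm Z2 runs from the junction to ground; the shunt arm Z3 also runs from the junction to ground. They appear in parallel: Z3 || Z2 = 0.6616 + j6.245 Ω.
Step 4 — Series with input arm Z1: Z_in = Z1 + (Z3 || Z2) = 26.96 + j6.245 Ω = 27.68∠13.0° Ω.
Step 5 — Source phasor: V = 5.54∠171.2° V = -5.475 + j0.8475 V.
Step 6 — Ohm's law: I = V / Z_total = (-5.475 + j0.8475) / (26.96 + j6.245) = -0.1858 + j0.07447 A.
Step 7 — Convert to polar: |I| = 0.2002 A, ∠I = 158.2°.

I = 0.2002∠158.2° A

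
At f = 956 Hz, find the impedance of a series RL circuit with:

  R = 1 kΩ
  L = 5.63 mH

Step 1 — Angular frequency: ω = 2π·f = 2π·956 = 6007 rad/s.
Step 2 — Component impedances:
  R: Z = R = 1000 Ω
  L: Z = jωL = j·6007·0.00563 = 0 + j33.82 Ω
Step 3 — Series combination: Z_total = R + L = 1000 + j33.82 Ω = 1001∠1.9° Ω.

Z = 1000 + j33.82 Ω = 1001∠1.9° Ω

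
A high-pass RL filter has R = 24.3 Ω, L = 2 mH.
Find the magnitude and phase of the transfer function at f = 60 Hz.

Step 1 — Angular frequency: ω = 2π·60 = 377 rad/s.
Step 2 — Transfer function: H(jω) = jωL/(R + jωL).
Step 3 — Numerator jωL = j·0.754; denominator R + jωL = 24.3 + j0.754.
Step 4 — H = 0.0009618 + j0.031.
Step 5 — Magnitude: |H| = 0.03101 (-30.2 dB); phase: φ = 88.2°.

|H| = 0.03101 (-30.2 dB), φ = 88.2°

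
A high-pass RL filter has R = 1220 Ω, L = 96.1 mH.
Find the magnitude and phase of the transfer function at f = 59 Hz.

Step 1 — Angular frequency: ω = 2π·59 = 370.7 rad/s.
Step 2 — Transfer function: H(jω) = jωL/(R + jωL).
Step 3 — Numerator jωL = j·35.63; denominator R + jωL = 1220 + j35.63.
Step 4 — H = 0.000852 + j0.02918.
Step 5 — Magnitude: |H| = 0.02919 (-30.7 dB); phase: φ = 88.3°.

|H| = 0.02919 (-30.7 dB), φ = 88.3°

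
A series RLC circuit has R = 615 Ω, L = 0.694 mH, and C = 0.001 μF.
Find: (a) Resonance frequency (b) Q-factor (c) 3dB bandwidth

Step 1 — Resonance: ω₀ = 1/√(LC) = 1/√(0.000694·1e-09) = 1.2e+06 rad/s.
Step 2 — f₀ = ω₀/(2π) = 1.91e+05 Hz.
Step 3 — Series Q: Q = ω₀L/R = 1.2e+06·0.000694/615 = 1.355.
Step 4 — Bandwidth: Δω = ω₀/Q = 8.862e+05 rad/s; BW = Δω/(2π) = 1.41e+05 Hz.

(a) f₀ = 1.91e+05 Hz  (b) Q = 1.355  (c) BW = 1.41e+05 Hz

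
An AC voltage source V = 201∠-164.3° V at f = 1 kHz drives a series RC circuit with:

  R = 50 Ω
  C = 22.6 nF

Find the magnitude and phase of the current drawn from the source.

Step 1 — Angular frequency: ω = 2π·f = 2π·1000 = 6283 rad/s.
Step 2 — Component impedances:
  R: Z = R = 50 Ω
  C: Z = 1/(jωC) = -j/(ω·C) = 0 - j7042 Ω
Step 3 — Series combination: Z_total = R + C = 50 - j7042 Ω = 7042∠-89.6° Ω.
Step 4 — Source phasor: V = 201∠-164.3° V = -193.5 - j54.39 V.
Step 5 — Ohm's law: I = V / Z_total = (-193.5 - j54.39) / (50 - j7042) = 0.007528 - j0.02753 A.
Step 6 — Convert to polar: |I| = 0.02854 A, ∠I = -74.7°.

I = 0.02854∠-74.7° A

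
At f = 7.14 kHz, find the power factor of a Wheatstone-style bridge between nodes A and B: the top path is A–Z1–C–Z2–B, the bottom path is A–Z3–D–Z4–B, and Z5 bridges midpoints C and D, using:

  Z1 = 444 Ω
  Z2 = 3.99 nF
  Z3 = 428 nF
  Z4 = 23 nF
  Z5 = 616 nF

Step 1 — Angular frequency: ω = 2π·f = 2π·7140 = 4.486e+04 rad/s.
Step 2 — Component impedances:
  Z1: Z = R = 444 Ω
  Z2: Z = 1/(jωC) = -j/(ω·C) = 0 - j5587 Ω
  Z3: Z = 1/(jωC) = -j/(ω·C) = 0 - j52.08 Ω
  Z4: Z = 1/(jωC) = -j/(ω·C) = 0 - j969.2 Ω
  Z5: Z = 1/(jωC) = -j/(ω·C) = 0 - j36.19 Ω
Step 3 — Bridge requires nodal analysis (the Z5 bridge couples midpoints C and D, so the two paths cannot be reduced to a simple series/parallel combination). Setting node B to ground and injecting 1 A at node A, the 3-node admittance system at A, C, D solves to V_A = Z_AB = 7.14 - j877.3 Ω = 877.4∠-89.5° Ω.
Step 4 — Power factor: PF = cos(φ) = Re(Z)/|Z| = 7.14/877.4 = 0.008138.
Step 5 — Type: Im(Z) = -877.3 ⇒ leading (phase φ = -89.5°).

PF = 0.008138 (leading, φ = -89.5°)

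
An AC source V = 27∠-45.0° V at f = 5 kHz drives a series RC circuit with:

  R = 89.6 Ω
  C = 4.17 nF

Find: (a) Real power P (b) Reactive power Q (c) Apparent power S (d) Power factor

Step 1 — Angular frequency: ω = 2π·f = 2π·5000 = 3.142e+04 rad/s.
Step 2 — Component impedances:
  R: Z = R = 89.6 Ω
  C: Z = 1/(jωC) = -j/(ω·C) = 0 - j7633 Ω
Step 3 — Series combination: Z_total = R + C = 89.6 - j7633 Ω = 7634∠-89.3° Ω.
Step 4 — Source phasor: V = 27∠-45.0° V = 19.09 - j19.09 V.
Step 5 — Current: I = V / Z = 0.00253 + j0.002471 A = 0.003537∠44.3° A.
Step 6 — Complex power: S = V·I* = 0.001121 - j0.09549 VA.
Step 7 — Real power: P = Re(S) = 0.001121 W.
Step 8 — Reactive power: Q = Im(S) = -0.09549 VAR.
Step 9 — Apparent power: |S| = 0.0955 VA.
Step 10 — Power factor: PF = P/|S| = 0.01174 (leading).

(a) P = 0.001121 W  (b) Q = -0.09549 VAR  (c) S = 0.0955 VA  (d) PF = 0.01174 (leading)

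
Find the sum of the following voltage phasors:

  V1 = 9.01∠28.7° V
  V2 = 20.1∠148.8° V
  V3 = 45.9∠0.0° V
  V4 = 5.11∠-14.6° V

Step 1 — Convert each phasor to rectangular form:
  V1 = 9.01·(cos(28.7°) + j·sin(28.7°)) = 7.903 + j4.327 V
  V2 = 20.1·(cos(148.8°) + j·sin(148.8°)) = -17.19 + j10.41 V
  V3 = 45.9·(cos(0.0°) + j·sin(0.0°)) = 45.9 V
  V4 = 5.11·(cos(-14.6°) + j·sin(-14.6°)) = 4.945 - j1.288 V
Step 2 — Sum components: V_total = 41.56 + j13.45 V.
Step 3 — Convert to polar: |V_total| = 43.68 V, ∠V_total = 17.9°.

V_total = 43.68∠17.9° V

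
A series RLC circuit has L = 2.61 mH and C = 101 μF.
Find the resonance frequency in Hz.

Step 1 — Resonance condition Im(Z)=0 gives ω₀ = 1/√(LC).
Step 2 — ω₀ = 1/√(0.00261·0.000101) = 1948 rad/s.
Step 3 — f₀ = ω₀/(2π) = 310 Hz.

f₀ = 310 Hz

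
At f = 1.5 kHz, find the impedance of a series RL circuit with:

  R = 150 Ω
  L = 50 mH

Step 1 — Angular frequency: ω = 2π·f = 2π·1500 = 9425 rad/s.
Step 2 — Component impedances:
  R: Z = R = 150 Ω
  L: Z = jωL = j·9425·0.05 = 0 + j471.2 Ω
Step 3 — Series combination: Z_total = R + L = 150 + j471.2 Ω = 494.5∠72.3° Ω.

Z = 150 + j471.2 Ω = 494.5∠72.3° Ω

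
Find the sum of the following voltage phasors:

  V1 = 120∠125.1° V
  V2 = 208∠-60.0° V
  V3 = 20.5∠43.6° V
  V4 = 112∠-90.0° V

Step 1 — Convert each phasor to rectangular form:
  V1 = 120·(cos(125.1°) + j·sin(125.1°)) = -69 + j98.18 V
  V2 = 208·(cos(-60.0°) + j·sin(-60.0°)) = 104 - j180.1 V
  V3 = 20.5·(cos(43.6°) + j·sin(43.6°)) = 14.85 + j14.14 V
  V4 = 112·(cos(-90.0°) + j·sin(-90.0°)) = 0 - j112 V
Step 2 — Sum components: V_total = 49.84 - j179.8 V.
Step 3 — Convert to polar: |V_total| = 186.6 V, ∠V_total = -74.5°.

V_total = 186.6∠-74.5° V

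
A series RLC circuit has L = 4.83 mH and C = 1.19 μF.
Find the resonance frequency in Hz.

Step 1 — Resonance condition Im(Z)=0 gives ω₀ = 1/√(LC).
Step 2 — ω₀ = 1/√(0.00483·1.19e-06) = 1.319e+04 rad/s.
Step 3 — f₀ = ω₀/(2π) = 2099 Hz.

f₀ = 2099 Hz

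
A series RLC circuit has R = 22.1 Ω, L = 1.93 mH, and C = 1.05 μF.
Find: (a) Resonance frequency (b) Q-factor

Step 1 — Resonance condition Im(Z)=0 gives ω₀ = 1/√(LC).
Step 2 — ω₀ = 1/√(0.00193·1.05e-06) = 2.221e+04 rad/s.
Step 3 — f₀ = ω₀/(2π) = 3535 Hz.
Step 4 — Series Q: Q = ω₀L/R = 2.221e+04·0.00193/22.1 = 1.94.

(a) f₀ = 3535 Hz  (b) Q = 1.94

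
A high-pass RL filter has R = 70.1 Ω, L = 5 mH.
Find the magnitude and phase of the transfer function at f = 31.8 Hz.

Step 1 — Angular frequency: ω = 2π·31.8 = 199.8 rad/s.
Step 2 — Transfer function: H(jω) = jωL/(R + jωL).
Step 3 — Numerator jωL = j·0.999; denominator R + jωL = 70.1 + j0.999.
Step 4 — H = 0.0002031 + j0.01425.
Step 5 — Magnitude: |H| = 0.01425 (-36.9 dB); phase: φ = 89.2°.

|H| = 0.01425 (-36.9 dB), φ = 89.2°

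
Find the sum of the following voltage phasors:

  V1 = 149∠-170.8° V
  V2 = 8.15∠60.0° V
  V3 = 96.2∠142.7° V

Step 1 — Convert each phasor to rectangular form:
  V1 = 149·(cos(-170.8°) + j·sin(-170.8°)) = -147.1 - j23.82 V
  V2 = 8.15·(cos(60.0°) + j·sin(60.0°)) = 4.075 + j7.058 V
  V3 = 96.2·(cos(142.7°) + j·sin(142.7°)) = -76.52 + j58.3 V
Step 2 — Sum components: V_total = -219.5 + j41.53 V.
Step 3 — Convert to polar: |V_total| = 223.4 V, ∠V_total = 169.3°.

V_total = 223.4∠169.3° V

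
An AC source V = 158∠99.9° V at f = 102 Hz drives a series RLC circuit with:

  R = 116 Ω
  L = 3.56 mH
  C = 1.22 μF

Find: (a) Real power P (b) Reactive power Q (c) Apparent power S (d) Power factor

Step 1 — Angular frequency: ω = 2π·f = 2π·102 = 640.9 rad/s.
Step 2 — Component impedances:
  R: Z = R = 116 Ω
  L: Z = jωL = j·640.9·0.00356 = 0 + j2.282 Ω
  C: Z = 1/(jωC) = -j/(ω·C) = 0 - j1279 Ω
Step 3 — Series combination: Z_total = R + L + C = 116 - j1277 Ω = 1282∠-84.8° Ω.
Step 4 — Source phasor: V = 158∠99.9° V = -27.16 + j155.6 V.
Step 5 — Current: I = V / Z = -0.1228 - j0.01012 A = 0.1233∠-175.3° A.
Step 6 — Complex power: S = V·I* = 1.762 - j19.39 VA.
Step 7 — Real power: P = Re(S) = 1.762 W.
Step 8 — Reactive power: Q = Im(S) = -19.39 VAR.
Step 9 — Apparent power: |S| = 19.47 VA.
Step 10 — Power factor: PF = P/|S| = 0.09049 (leading).

(a) P = 1.762 W  (b) Q = -19.39 VAR  (c) S = 19.47 VA  (d) PF = 0.09049 (leading)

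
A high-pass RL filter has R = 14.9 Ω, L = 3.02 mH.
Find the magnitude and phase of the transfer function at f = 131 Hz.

Step 1 — Angular frequency: ω = 2π·131 = 823.1 rad/s.
Step 2 — Transfer function: H(jω) = jωL/(R + jωL).
Step 3 — Numerator jωL = j·2.486; denominator R + jωL = 14.9 + j2.486.
Step 4 — H = 0.02708 + j0.1623.
Step 5 — Magnitude: |H| = 0.1646 (-15.7 dB); phase: φ = 80.5°.

|H| = 0.1646 (-15.7 dB), φ = 80.5°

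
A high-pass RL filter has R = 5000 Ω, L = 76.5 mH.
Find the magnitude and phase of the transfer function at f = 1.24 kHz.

Step 1 — Angular frequency: ω = 2π·1240 = 7791 rad/s.
Step 2 — Transfer function: H(jω) = jωL/(R + jωL).
Step 3 — Numerator jωL = j·596; denominator R + jωL = 5000 + j596.
Step 4 — H = 0.01401 + j0.1175.
Step 5 — Magnitude: |H| = 0.1184 (-18.5 dB); phase: φ = 83.2°.

|H| = 0.1184 (-18.5 dB), φ = 83.2°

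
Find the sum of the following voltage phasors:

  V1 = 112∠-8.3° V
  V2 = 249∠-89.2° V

Step 1 — Convert each phasor to rectangular form:
  V1 = 112·(cos(-8.3°) + j·sin(-8.3°)) = 110.8 - j16.17 V
  V2 = 249·(cos(-89.2°) + j·sin(-89.2°)) = 3.477 - j249 V
Step 2 — Sum components: V_total = 114.3 - j265.1 V.
Step 3 — Convert to polar: |V_total| = 288.7 V, ∠V_total = -66.7°.

V_total = 288.7∠-66.7° V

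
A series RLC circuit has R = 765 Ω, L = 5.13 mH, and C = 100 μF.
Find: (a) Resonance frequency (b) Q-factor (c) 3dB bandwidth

Step 1 — Resonance: ω₀ = 1/√(LC) = 1/√(0.00513·0.0001) = 1396 rad/s.
Step 2 — f₀ = ω₀/(2π) = 222.2 Hz.
Step 3 — Series Q: Q = ω₀L/R = 1396·0.00513/765 = 0.009363.
Step 4 — Bandwidth: Δω = ω₀/Q = 1.491e+05 rad/s; BW = Δω/(2π) = 2.373e+04 Hz.

(a) f₀ = 222.2 Hz  (b) Q = 0.009363  (c) BW = 2.373e+04 Hz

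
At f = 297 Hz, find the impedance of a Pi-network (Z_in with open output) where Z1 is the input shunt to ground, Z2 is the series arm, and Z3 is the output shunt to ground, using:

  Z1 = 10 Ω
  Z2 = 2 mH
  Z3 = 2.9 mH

Step 1 — Angular frequency: ω = 2π·f = 2π·297 = 1866 rad/s.
Step 2 — Component impedances:
  Z1: Z = R = 10 Ω
  Z2: Z = jωL = j·1866·0.002 = 0 + j3.732 Ω
  Z3: Z = jωL = j·1866·0.0029 = 0 + j5.412 Ω
Step 3 — With open output, the series arm Z2 and the output shunt Z3 appear in series to ground: Z2 + Z3 = 0 + j9.144 Ω.
Step 4 — Parallel with input shunt Z1: Z_in = Z1 || (Z2 + Z3) = 4.554 + j4.98 Ω = 6.748∠47.6° Ω.

Z = 4.554 + j4.98 Ω = 6.748∠47.6° Ω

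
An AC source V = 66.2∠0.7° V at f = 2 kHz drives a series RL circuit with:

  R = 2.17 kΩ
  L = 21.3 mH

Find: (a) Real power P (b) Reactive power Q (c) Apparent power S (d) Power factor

Step 1 — Angular frequency: ω = 2π·f = 2π·2000 = 1.257e+04 rad/s.
Step 2 — Component impedances:
  R: Z = R = 2170 Ω
  L: Z = jωL = j·1.257e+04·0.0213 = 0 + j267.7 Ω
Step 3 — Series combination: Z_total = R + L = 2170 + j267.7 Ω = 2186∠7.0° Ω.
Step 4 — Source phasor: V = 66.2∠0.7° V = 66.2 + j0.8088 V.
Step 5 — Current: I = V / Z = 0.03009 - j0.003339 A = 0.03028∠-6.3° A.
Step 6 — Complex power: S = V·I* = 1.989 + j0.2454 VA.
Step 7 — Real power: P = Re(S) = 1.989 W.
Step 8 — Reactive power: Q = Im(S) = 0.2454 VAR.
Step 9 — Apparent power: |S| = 2.004 VA.
Step 10 — Power factor: PF = P/|S| = 0.9925 (lagging).

(a) P = 1.989 W  (b) Q = 0.2454 VAR  (c) S = 2.004 VA  (d) PF = 0.9925 (lagging)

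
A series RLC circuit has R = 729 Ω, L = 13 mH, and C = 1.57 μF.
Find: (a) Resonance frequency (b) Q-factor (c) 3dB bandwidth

Step 1 — Resonance: ω₀ = 1/√(LC) = 1/√(0.013·1.57e-06) = 7000 rad/s.
Step 2 — f₀ = ω₀/(2π) = 1114 Hz.
Step 3 — Series Q: Q = ω₀L/R = 7000·0.013/729 = 0.1248.
Step 4 — Bandwidth: Δω = ω₀/Q = 5.608e+04 rad/s; BW = Δω/(2π) = 8925 Hz.

(a) f₀ = 1114 Hz  (b) Q = 0.1248  (c) BW = 8925 Hz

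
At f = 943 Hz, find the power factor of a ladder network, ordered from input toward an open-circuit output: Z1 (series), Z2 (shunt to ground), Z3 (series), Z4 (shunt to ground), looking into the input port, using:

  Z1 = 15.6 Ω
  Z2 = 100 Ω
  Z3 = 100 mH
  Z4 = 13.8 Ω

Step 1 — Angular frequency: ω = 2π·f = 2π·943 = 5925 rad/s.
Step 2 — Component impedances:
  Z1: Z = R = 15.6 Ω
  Z2: Z = R = 100 Ω
  Z3: Z = jωL = j·5925·0.1 = 0 + j592.5 Ω
  Z4: Z = R = 13.8 Ω
Step 3 — Ladder network (open output): work backward from the far end, alternating series and parallel combinations. Z_in = 112.5 + j16.28 Ω = 113.6∠8.2° Ω.
Step 4 — Power factor: PF = cos(φ) = Re(Z)/|Z| = 112.474/113.645 = 0.9897.
Step 5 — Type: Im(Z) = 16.28 ⇒ lagging (phase φ = 8.2°).

PF = 0.9897 (lagging, φ = 8.2°)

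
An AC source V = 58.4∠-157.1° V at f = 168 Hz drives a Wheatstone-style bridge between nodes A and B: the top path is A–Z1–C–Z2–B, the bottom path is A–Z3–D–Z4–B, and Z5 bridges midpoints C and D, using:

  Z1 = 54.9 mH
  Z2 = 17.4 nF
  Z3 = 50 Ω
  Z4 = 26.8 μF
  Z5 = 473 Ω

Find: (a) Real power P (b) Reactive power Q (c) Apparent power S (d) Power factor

Step 1 — Angular frequency: ω = 2π·f = 2π·168 = 1056 rad/s.
Step 2 — Component impedances:
  Z1: Z = jωL = j·1056·0.0549 = 0 + j57.95 Ω
  Z2: Z = 1/(jωC) = -j/(ω·C) = 0 - j5.445e+04 Ω
  Z3: Z = R = 50 Ω
  Z4: Z = 1/(jωC) = -j/(ω·C) = 0 - j35.35 Ω
  Z5: Z = R = 473 Ω
Step 3 — Bridge requires nodal analysis (the Z5 bridge couples midpoints C and D, so the two paths cannot be reduced to a simple series/parallel combination). Setting node B to ground and injecting 1 A at node A, the 3-node admittance system at A, C, D solves to V_A = Z_AB = 45.21 - j34.83 Ω = 57.07∠-37.6° Ω.
Step 4 — Source phasor: V = 58.4∠-157.1° V = -53.8 - j22.72 V.
Step 5 — Current: I = V / Z = -0.5037 - j0.8907 A = 1.023∠-119.5° A.
Step 6 — Complex power: S = V·I* = 47.34 - j36.47 VA.
Step 7 — Real power: P = Re(S) = 47.34 W.
Step 8 — Reactive power: Q = Im(S) = -36.47 VAR.
Step 9 — Apparent power: |S| = 59.76 VA.
Step 10 — Power factor: PF = P/|S| = 0.7922 (leading).

(a) P = 47.34 W  (b) Q = -36.47 VAR  (c) S = 59.76 VA  (d) PF = 0.7922 (leading)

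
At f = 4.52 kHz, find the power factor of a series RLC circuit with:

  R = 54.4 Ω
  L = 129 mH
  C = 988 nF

Step 1 — Angular frequency: ω = 2π·f = 2π·4520 = 2.84e+04 rad/s.
Step 2 — Component impedances:
  R: Z = R = 54.4 Ω
  L: Z = jωL = j·2.84e+04·0.129 = 0 + j3664 Ω
  C: Z = 1/(jωC) = -j/(ω·C) = 0 - j35.64 Ω
Step 3 — Series combination: Z_total = R + L + C = 54.4 + j3628 Ω = 3628∠89.1° Ω.
Step 4 — Power factor: PF = cos(φ) = Re(Z)/|Z| = 54.4/3628 = 0.01499.
Step 5 — Type: Im(Z) = 3628 ⇒ lagging (phase φ = 89.1°).

PF = 0.01499 (lagging, φ = 89.1°)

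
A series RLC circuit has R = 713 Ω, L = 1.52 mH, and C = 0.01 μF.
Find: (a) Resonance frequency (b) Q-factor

Step 1 — Resonance condition Im(Z)=0 gives ω₀ = 1/√(LC).
Step 2 — ω₀ = 1/√(0.00152·1e-08) = 2.565e+05 rad/s.
Step 3 — f₀ = ω₀/(2π) = 4.082e+04 Hz.
Step 4 — Series Q: Q = ω₀L/R = 2.565e+05·0.00152/713 = 0.5468.

(a) f₀ = 4.082e+04 Hz  (b) Q = 0.5468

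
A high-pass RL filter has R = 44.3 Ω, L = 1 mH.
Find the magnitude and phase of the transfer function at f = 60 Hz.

Step 1 — Angular frequency: ω = 2π·60 = 377 rad/s.
Step 2 — Transfer function: H(jω) = jωL/(R + jωL).
Step 3 — Numerator jωL = j·0.377; denominator R + jωL = 44.3 + j0.377.
Step 4 — H = 7.241e-05 + j0.008509.
Step 5 — Magnitude: |H| = 0.00851 (-41.4 dB); phase: φ = 89.5°.

|H| = 0.00851 (-41.4 dB), φ = 89.5°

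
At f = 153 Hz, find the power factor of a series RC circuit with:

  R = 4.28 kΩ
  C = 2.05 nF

Step 1 — Angular frequency: ω = 2π·f = 2π·153 = 961.3 rad/s.
Step 2 — Component impedances:
  R: Z = R = 4280 Ω
  C: Z = 1/(jωC) = -j/(ω·C) = 0 - j5.074e+05 Ω
Step 3 — Series combination: Z_total = R + C = 4280 - j5.074e+05 Ω = 5.074e+05∠-89.5° Ω.
Step 4 — Power factor: PF = cos(φ) = Re(Z)/|Z| = 4280/5.0745e+05 = 0.008434.
Step 5 — Type: Im(Z) = -5.074e+05 ⇒ leading (phase φ = -89.5°).

PF = 0.008434 (leading, φ = -89.5°)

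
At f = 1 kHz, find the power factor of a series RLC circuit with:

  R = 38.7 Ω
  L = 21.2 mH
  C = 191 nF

Step 1 — Angular frequency: ω = 2π·f = 2π·1000 = 6283 rad/s.
Step 2 — Component impedances:
  R: Z = R = 38.7 Ω
  L: Z = jωL = j·6283·0.0212 = 0 + j133.2 Ω
  C: Z = 1/(jωC) = -j/(ω·C) = 0 - j833.3 Ω
Step 3 — Series combination: Z_total = R + L + C = 38.7 - j700.1 Ω = 701.1∠-86.8° Ω.
Step 4 — Power factor: PF = cos(φ) = Re(Z)/|Z| = 38.7/701.1 = 0.0552.
Step 5 — Type: Im(Z) = -700.1 ⇒ leading (phase φ = -86.8°).

PF = 0.0552 (leading, φ = -86.8°)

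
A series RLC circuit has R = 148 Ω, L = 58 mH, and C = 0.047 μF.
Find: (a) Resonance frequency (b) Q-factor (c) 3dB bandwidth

Step 1 — Resonance: ω₀ = 1/√(LC) = 1/√(0.058·4.7e-08) = 1.915e+04 rad/s.
Step 2 — f₀ = ω₀/(2π) = 3048 Hz.
Step 3 — Series Q: Q = ω₀L/R = 1.915e+04·0.058/148 = 7.506.
Step 4 — Bandwidth: Δω = ω₀/Q = 2552 rad/s; BW = Δω/(2π) = 406.1 Hz.

(a) f₀ = 3048 Hz  (b) Q = 7.506  (c) BW = 406.1 Hz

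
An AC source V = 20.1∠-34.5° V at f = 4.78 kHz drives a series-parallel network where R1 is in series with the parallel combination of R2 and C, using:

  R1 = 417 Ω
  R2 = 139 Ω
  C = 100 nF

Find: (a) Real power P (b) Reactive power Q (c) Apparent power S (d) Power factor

Step 1 — Angular frequency: ω = 2π·f = 2π·4780 = 3.003e+04 rad/s.
Step 2 — Component impedances:
  R1: Z = R = 417 Ω
  R2: Z = R = 139 Ω
  C: Z = 1/(jωC) = -j/(ω·C) = 0 - j333 Ω
Step 3 — Parallel branch: R2 || C = 1/(1/R2 + 1/C) = 118.4 - j49.42 Ω.
Step 4 — Series with R1: Z_total = R1 + (R2 || C) = 535.4 - j49.42 Ω = 537.6∠-5.3° Ω.
Step 5 — Source phasor: V = 20.1∠-34.5° V = 16.56 - j11.38 V.
Step 6 — Current: I = V / Z = 0.03263 - j0.01825 A = 0.03739∠-29.2° A.
Step 7 — Complex power: S = V·I* = 0.7483 - j0.06907 VA.
Step 8 — Real power: P = Re(S) = 0.7483 W.
Step 9 — Reactive power: Q = Im(S) = -0.06907 VAR.
Step 10 — Apparent power: |S| = 0.7514 VA.
Step 11 — Power factor: PF = P/|S| = 0.9958 (leading).

(a) P = 0.7483 W  (b) Q = -0.06907 VAR  (c) S = 0.7514 VA  (d) PF = 0.9958 (leading)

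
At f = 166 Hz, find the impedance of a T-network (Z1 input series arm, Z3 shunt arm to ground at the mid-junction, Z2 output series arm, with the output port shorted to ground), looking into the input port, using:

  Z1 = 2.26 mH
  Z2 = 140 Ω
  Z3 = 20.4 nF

Step 1 — Angular frequency: ω = 2π·f = 2π·166 = 1043 rad/s.
Step 2 — Component impedances:
  Z1: Z = jωL = j·1043·0.00226 = 0 + j2.357 Ω
  Z2: Z = R = 140 Ω
  Z3: Z = 1/(jωC) = -j/(ω·C) = 0 - j4.7e+04 Ω
Step 3 — With the output port shorted to ground, the output series arm Z2 runs from the junction to ground; the shunt arm Z3 also runs from the junction to ground. They appear in parallel: Z3 || Z2 = 140 - j0.417 Ω.
Step 4 — Series with input arm Z1: Z_in = Z1 + (Z3 || Z2) = 140 + j1.94 Ω = 140∠0.8° Ω.

Z = 140 + j1.94 Ω = 140∠0.8° Ω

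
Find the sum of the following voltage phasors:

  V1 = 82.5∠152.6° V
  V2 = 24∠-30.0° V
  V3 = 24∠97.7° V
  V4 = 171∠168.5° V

Step 1 — Convert each phasor to rectangular form:
  V1 = 82.5·(cos(152.6°) + j·sin(152.6°)) = -73.24 + j37.97 V
  V2 = 24·(cos(-30.0°) + j·sin(-30.0°)) = 20.78 - j12 V
  V3 = 24·(cos(97.7°) + j·sin(97.7°)) = -3.216 + j23.78 V
  V4 = 171·(cos(168.5°) + j·sin(168.5°)) = -167.6 + j34.09 V
Step 2 — Sum components: V_total = -223.2 + j83.84 V.
Step 3 — Convert to polar: |V_total| = 238.5 V, ∠V_total = 159.4°.

V_total = 238.5∠159.4° V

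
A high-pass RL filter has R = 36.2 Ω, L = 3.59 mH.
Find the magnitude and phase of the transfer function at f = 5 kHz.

Step 1 — Angular frequency: ω = 2π·5000 = 3.142e+04 rad/s.
Step 2 — Transfer function: H(jω) = jωL/(R + jωL).
Step 3 — Numerator jωL = j·112.8; denominator R + jωL = 36.2 + j112.8.
Step 4 — H = 0.9066 + j0.291.
Step 5 — Magnitude: |H| = 0.9522 (-0.4 dB); phase: φ = 17.8°.

|H| = 0.9522 (-0.4 dB), φ = 17.8°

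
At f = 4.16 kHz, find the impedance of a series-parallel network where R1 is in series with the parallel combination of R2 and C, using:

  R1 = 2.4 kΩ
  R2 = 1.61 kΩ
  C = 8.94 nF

Step 1 — Angular frequency: ω = 2π·f = 2π·4160 = 2.614e+04 rad/s.
Step 2 — Component impedances:
  R1: Z = R = 2400 Ω
  R2: Z = R = 1610 Ω
  C: Z = 1/(jωC) = -j/(ω·C) = 0 - j4279 Ω
Step 3 — Parallel branch: R2 || C = 1/(1/R2 + 1/C) = 1410 - j530.6 Ω.
Step 4 — Series with R1: Z_total = R1 + (R2 || C) = 3810 - j530.6 Ω = 3847∠-7.9° Ω.

Z = 3810 - j530.6 Ω = 3847∠-7.9° Ω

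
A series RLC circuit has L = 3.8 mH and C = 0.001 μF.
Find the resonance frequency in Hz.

Step 1 — Resonance condition Im(Z)=0 gives ω₀ = 1/√(LC).
Step 2 — ω₀ = 1/√(0.0038·1e-09) = 5.13e+05 rad/s.
Step 3 — f₀ = ω₀/(2π) = 8.164e+04 Hz.

f₀ = 8.164e+04 Hz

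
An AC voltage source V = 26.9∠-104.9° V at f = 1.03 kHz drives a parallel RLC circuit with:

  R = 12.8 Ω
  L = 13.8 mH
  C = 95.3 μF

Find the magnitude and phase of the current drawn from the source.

Step 1 — Angular frequency: ω = 2π·f = 2π·1030 = 6472 rad/s.
Step 2 — Component impedances:
  R: Z = R = 12.8 Ω
  L: Z = jωL = j·6472·0.0138 = 0 + j89.31 Ω
  C: Z = 1/(jωC) = -j/(ω·C) = 0 - j1.621 Ω
Step 3 — Parallel combination: 1/Z_total = 1/R + 1/L + 1/C; Z_total = 0.2096 - j1.624 Ω = 1.638∠-82.6° Ω.
Step 4 — Source phasor: V = 26.9∠-104.9° V = -6.917 - j26 V.
Step 5 — Ohm's law: I = V / Z_total = (-6.917 - j26) / (0.2096 - j1.624) = 15.2 - j6.219 A.
Step 6 — Convert to polar: |I| = 16.42 A, ∠I = -22.3°.

I = 16.42∠-22.3° A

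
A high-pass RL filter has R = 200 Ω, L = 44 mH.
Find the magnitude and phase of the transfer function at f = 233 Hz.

Step 1 — Angular frequency: ω = 2π·233 = 1464 rad/s.
Step 2 — Transfer function: H(jω) = jωL/(R + jωL).
Step 3 — Numerator jωL = j·64.42; denominator R + jωL = 200 + j64.42.
Step 4 — H = 0.09398 + j0.2918.
Step 5 — Magnitude: |H| = 0.3066 (-10.3 dB); phase: φ = 72.1°.

|H| = 0.3066 (-10.3 dB), φ = 72.1°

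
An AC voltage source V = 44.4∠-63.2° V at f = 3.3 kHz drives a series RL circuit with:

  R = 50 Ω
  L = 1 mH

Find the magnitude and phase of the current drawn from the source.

Step 1 — Angular frequency: ω = 2π·f = 2π·3300 = 2.073e+04 rad/s.
Step 2 — Component impedances:
  R: Z = R = 50 Ω
  L: Z = jωL = j·2.073e+04·0.001 = 0 + j20.73 Ω
Step 3 — Series combination: Z_total = R + L = 50 + j20.73 Ω = 54.13∠22.5° Ω.
Step 4 — Source phasor: V = 44.4∠-63.2° V = 20.02 - j39.63 V.
Step 5 — Ohm's law: I = V / Z_total = (20.02 - j39.63) / (50 + j20.73) = 0.06117 - j0.818 A.
Step 6 — Convert to polar: |I| = 0.8203 A, ∠I = -85.7°.

I = 0.8203∠-85.7° A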